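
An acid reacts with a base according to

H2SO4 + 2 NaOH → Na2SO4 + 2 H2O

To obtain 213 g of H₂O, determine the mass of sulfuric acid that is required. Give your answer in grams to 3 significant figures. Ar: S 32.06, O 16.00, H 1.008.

M(H2O) = 2(1.008) + 16.00 = 18.016 g/mol.
M(H2SO4) = 2(1.008) + 32.06 + 4(16.00) = 98.076 g/mol.
n(H2O) = 213.0 g / 18.016 g/mol = 11.82 mol.
From the equation the H2O:H2SO4 mole ratio is 2:1, so n(H2SO4) = 11.82 × 1/2 = 5.911 mol.
Mass of H2SO4 = 5.911 mol × 98.076 g/mol = 579.8 g.

580 g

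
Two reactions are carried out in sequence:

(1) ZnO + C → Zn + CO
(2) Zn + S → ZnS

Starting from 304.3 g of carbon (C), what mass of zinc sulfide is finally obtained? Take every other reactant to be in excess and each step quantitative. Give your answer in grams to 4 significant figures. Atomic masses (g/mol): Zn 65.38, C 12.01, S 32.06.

M(C) = 12.01 g/mol.
M(ZnS) = 65.38 + 32.06 = 97.44 g/mol.
n(C) = 304.30 / 12.01 = 25.337 mol.
Step 1 gives a 1:1 ratio of C to Zn, so n(Zn) = 25.337 mol.
In step 2 the Zn:ZnS ratio is 1:1, so n(ZnS) = 25.337 mol.
Mass of ZnS = 25.337 × 97.44 = 2468.9 g.

2469 g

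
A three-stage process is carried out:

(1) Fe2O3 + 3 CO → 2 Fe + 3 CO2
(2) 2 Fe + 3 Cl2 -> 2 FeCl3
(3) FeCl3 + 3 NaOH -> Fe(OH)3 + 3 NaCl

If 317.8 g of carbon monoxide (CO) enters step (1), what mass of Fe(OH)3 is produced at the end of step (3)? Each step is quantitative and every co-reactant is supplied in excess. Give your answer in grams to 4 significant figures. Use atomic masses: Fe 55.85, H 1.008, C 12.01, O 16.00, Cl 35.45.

M(CO) = 12.01 + 16.00 = 28.01 g/mol.
M(Fe(OH)3) = 55.85 + 3(16.00) + 3(1.008) = 106.874 g/mol.
n(CO) = 317.8 / 28.01 = 11.346 mol.
Reaction (1): CO→Fe ratio 3:2 ⇒ n(Fe) = 7.5640 mol.
Reaction (2): Fe→FeCl3 ratio 2:2 ⇒ n(FeCl3) = 7.5640 mol.
Reaction (3): FeCl3→Fe(OH)3 ratio 1:1 ⇒ n(Fe(OH)3) = 7.5640 mol.
Mass of Fe(OH)3 = 7.5640 × 106.874 = 808.39 g.

808.4 g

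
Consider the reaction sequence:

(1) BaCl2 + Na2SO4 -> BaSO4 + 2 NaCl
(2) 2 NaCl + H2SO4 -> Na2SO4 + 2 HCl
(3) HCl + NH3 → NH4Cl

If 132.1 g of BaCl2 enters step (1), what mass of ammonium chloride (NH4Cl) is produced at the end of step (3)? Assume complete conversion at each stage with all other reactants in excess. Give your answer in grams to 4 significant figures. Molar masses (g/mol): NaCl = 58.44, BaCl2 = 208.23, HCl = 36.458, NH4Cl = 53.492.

67.87 g

n(BaCl2) = 132.1 / 208.23 = 0.63439 mol.
Reaction (1): BaCl2→NaCl ratio 1:2 ⇒ n(NaCl) = 1.2688 mol.
Reaction (2): NaCl→HCl ratio 2:2 ⇒ n(HCl) = 1.2688 mol.
Reaction (3): HCl→NH4Cl ratio 1:1 ⇒ n(NH4Cl) = 1.2688 mol.
Mass of NH4Cl = 1.2688 × 53.492 = 67.870 g.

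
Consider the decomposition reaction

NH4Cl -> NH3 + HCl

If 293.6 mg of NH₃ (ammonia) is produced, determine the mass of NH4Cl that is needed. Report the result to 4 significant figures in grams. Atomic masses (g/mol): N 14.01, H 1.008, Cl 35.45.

0.9220 g

M(NH3) = 14.01 + 3(1.008) = 17.034 g/mol.
M(NH4Cl) = 14.01 + 4(1.008) + 35.45 = 53.492 g/mol.
Convert: 293.6 mg = 0.29360 g.
n(NH3) = 0.29360 g / 17.034 g/mol = 0.017236 mol.
From the equation the NH3:NH4Cl mole ratio is 1:1, so n(NH4Cl) = 0.017236 × 1/1 = 0.017236 mol.
Mass of NH4Cl = 0.017236 mol × 53.492 g/mol = 0.92199 g.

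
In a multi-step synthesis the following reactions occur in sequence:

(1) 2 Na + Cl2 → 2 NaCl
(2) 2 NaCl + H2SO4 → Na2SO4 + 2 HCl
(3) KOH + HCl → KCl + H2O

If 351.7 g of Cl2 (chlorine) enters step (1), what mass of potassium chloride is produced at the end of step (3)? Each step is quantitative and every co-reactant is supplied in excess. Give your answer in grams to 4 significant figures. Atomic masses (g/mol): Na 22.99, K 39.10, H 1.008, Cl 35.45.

M(Cl2) = 2(35.45) = 70.90 g/mol.
M(KCl) = 39.10 + 35.45 = 74.55 g/mol.
n(Cl2) = 351.7 / 70.90 = 4.9605 mol.
Reaction (1): Cl2→NaCl ratio 1:2 ⇒ n(NaCl) = 9.9210 mol.
Reaction (2): NaCl→HCl ratio 2:2 ⇒ n(HCl) = 9.9210 mol.
Reaction (3): HCl→KCl ratio 1:1 ⇒ n(KCl) = 9.9210 mol.
Mass of KCl = 9.9210 × 74.55 = 739.61 g.

739.6 g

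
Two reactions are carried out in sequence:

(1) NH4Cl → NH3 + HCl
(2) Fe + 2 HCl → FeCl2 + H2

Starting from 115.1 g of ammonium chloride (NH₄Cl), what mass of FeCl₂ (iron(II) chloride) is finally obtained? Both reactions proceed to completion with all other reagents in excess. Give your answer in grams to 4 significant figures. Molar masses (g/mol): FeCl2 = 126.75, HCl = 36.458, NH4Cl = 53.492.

136.4 g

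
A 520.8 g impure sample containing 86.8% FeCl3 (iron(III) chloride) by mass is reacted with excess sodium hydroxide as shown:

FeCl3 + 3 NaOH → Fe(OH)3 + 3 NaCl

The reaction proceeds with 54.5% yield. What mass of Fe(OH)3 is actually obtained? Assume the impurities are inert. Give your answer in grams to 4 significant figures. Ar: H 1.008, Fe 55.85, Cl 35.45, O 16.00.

162.3 g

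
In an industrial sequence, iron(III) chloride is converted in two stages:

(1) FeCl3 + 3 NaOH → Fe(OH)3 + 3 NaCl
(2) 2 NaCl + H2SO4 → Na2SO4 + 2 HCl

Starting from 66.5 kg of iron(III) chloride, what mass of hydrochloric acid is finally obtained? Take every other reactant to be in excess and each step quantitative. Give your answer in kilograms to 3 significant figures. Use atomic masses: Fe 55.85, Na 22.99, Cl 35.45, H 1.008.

M(FeCl3) = 55.85 + 3(35.45) = 162.20 g/mol.
M(HCl) = 1.008 + 35.45 = 36.458 g/mol.
66.5 kg = 66500 g.
n(FeCl3) = 66500 / 162.20 = 410.0 mol.
Step 1 gives a 1:3 ratio of FeCl3 to NaCl, so n(NaCl) = 1230 mol.
In step 2 the NaCl:HCl ratio is 2:2, so n(HCl) = 1230 mol.
Mass of HCl = 1230 × 36.458 = 44840 g = 44.8 kg.

44.8 kg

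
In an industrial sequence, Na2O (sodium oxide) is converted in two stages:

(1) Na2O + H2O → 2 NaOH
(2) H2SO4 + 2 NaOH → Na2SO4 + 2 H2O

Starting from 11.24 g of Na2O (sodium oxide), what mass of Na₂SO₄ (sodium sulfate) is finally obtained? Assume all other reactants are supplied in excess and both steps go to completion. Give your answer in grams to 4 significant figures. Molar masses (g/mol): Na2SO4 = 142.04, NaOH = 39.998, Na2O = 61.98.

n(Na2O) = 11.240 / 61.98 = 0.18135 mol.
Step 1 gives a 1:2 ratio of Na2O to NaOH, so n(NaOH) = 0.36270 mol.
In step 2 the NaOH:Na2SO4 ratio is 2:1, so n(Na2SO4) = 0.18135 mol.
Mass of Na2SO4 = 0.18135 × 142.04 = 25.759 g.

25.76 g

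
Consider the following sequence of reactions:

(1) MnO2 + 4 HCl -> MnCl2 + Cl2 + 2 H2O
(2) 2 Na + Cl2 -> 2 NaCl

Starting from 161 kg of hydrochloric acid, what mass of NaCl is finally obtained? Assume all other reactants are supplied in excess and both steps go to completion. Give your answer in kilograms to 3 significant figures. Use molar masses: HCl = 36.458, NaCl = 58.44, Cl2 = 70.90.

129 kg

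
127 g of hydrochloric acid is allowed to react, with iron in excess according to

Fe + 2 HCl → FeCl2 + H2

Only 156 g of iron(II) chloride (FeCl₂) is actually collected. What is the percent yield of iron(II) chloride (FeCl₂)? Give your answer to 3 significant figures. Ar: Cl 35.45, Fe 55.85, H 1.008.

70.7 %

M(HCl) = 1.008 + 35.45 = 36.458 g/mol.
M(FeCl2) = 55.85 + 2(35.45) = 126.75 g/mol.
n(HCl) = 127.0 g / 36.458 g/mol = 3.483 mol.
From the equation the HCl:FeCl2 mole ratio is 2:1, so n(FeCl2) = 3.483 × 1/2 = 1.742 mol.
Mass of FeCl2 = 1.742 mol × 126.75 g/mol = 220.8 g.
This is the theoretical yield. Percent yield = 156 g / 220.8 g × 100% = 70.66%.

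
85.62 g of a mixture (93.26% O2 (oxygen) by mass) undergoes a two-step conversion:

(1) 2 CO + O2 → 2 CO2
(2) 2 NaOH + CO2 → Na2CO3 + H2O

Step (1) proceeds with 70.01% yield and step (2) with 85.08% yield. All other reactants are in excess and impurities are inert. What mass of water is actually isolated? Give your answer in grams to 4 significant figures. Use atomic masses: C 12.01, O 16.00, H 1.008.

Pure O2 = 85.62 × 0.9326 = 79.849 g.
M(O2) = 2(16.00) = 32.00 g/mol.
M(H2O) = 2(1.008) + 16.00 = 18.016 g/mol.
n(O2) = 79.849 / 32.00 = 2.4953 mol.
Step 1 (O2:CO2 = 1:2): theoretical n(CO2) = 4.9906 mol; at 70.01% yield, n(CO2) = 3.4939 mol.
Step 2 (CO2:H2O = 1:1): theoretical n(H2O) = 3.4939 mol, so theoretical mass = 3.4939 × 18.016 = 62.946 g.
At 85.08% yield, actual mass of H2O = 62.946 × 0.8508 = 53.555 g.

53.55 g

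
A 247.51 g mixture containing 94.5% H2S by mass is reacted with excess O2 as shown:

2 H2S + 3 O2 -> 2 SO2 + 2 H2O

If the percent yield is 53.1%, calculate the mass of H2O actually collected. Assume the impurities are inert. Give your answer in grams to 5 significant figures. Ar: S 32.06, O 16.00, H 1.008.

65.664 g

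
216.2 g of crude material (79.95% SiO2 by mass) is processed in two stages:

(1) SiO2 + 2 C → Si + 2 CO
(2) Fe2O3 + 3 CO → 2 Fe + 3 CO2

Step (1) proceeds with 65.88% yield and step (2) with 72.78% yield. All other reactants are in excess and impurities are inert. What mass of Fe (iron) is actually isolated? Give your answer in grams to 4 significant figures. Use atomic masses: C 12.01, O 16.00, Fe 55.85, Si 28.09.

102.7 g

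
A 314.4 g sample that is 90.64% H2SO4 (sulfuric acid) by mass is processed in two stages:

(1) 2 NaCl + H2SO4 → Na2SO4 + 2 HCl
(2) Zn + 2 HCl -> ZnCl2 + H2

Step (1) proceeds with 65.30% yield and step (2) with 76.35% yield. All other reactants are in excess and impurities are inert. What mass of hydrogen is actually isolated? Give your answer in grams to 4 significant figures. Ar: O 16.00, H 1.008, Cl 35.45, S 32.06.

2.920 g

Pure H2SO4 = 314.4 × 0.9064 = 284.97 g.
M(H2SO4) = 2(1.008) + 32.06 + 4(16.00) = 98.076 g/mol.
M(H2) = 2(1.008) = 2.016 g/mol.
n(H2SO4) = 284.97 / 98.076 = 2.9056 mol.
Step 1 (H2SO4:HCl = 1:2): theoretical n(HCl) = 5.8113 mol; at 65.30% yield, n(HCl) = 3.7947 mol.
Step 2 (HCl:H2 = 2:1): theoretical n(H2) = 1.8974 mol, so theoretical mass = 1.8974 × 2.016 = 3.8251 g.
At 76.35% yield, actual mass of H2 = 3.8251 × 0.7635 = 2.9205 g.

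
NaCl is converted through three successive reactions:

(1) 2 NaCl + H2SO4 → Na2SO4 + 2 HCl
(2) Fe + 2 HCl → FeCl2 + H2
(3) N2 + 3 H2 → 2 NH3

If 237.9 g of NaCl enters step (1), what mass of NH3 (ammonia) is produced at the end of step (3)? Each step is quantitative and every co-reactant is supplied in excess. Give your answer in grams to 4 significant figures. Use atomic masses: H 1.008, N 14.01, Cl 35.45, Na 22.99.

M(NaCl) = 22.99 + 35.45 = 58.44 g/mol.
M(NH3) = 14.01 + 3(1.008) = 17.034 g/mol.
n(NaCl) = 237.9 / 58.44 = 4.0708 mol.
Reaction (1): NaCl→HCl ratio 2:2 ⇒ n(HCl) = 4.0708 mol.
Reaction (2): HCl→H2 ratio 2:1 ⇒ n(H2) = 2.0354 mol.
Reaction (3): H2→NH3 ratio 3:2 ⇒ n(NH3) = 1.3569 mol.
Mass of NH3 = 1.3569 × 17.034 = 23.114 g.

23.11 g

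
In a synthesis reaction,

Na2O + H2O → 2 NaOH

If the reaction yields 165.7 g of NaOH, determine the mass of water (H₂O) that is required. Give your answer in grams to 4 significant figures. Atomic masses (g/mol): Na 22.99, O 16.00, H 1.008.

M(NaOH) = 22.99 + 16.00 + 1.008 = 39.998 g/mol.
M(H2O) = 2(1.008) + 16.00 = 18.016 g/mol.
n(NaOH) = 165.70 g / 39.998 g/mol = 4.1427 mol.
From the equation the NaOH:H2O mole ratio is 2:1, so n(H2O) = 4.1427 × 1/2 = 2.0714 mol.
Mass of H2O = 2.0714 mol × 18.016 g/mol = 37.318 g.

37.32 g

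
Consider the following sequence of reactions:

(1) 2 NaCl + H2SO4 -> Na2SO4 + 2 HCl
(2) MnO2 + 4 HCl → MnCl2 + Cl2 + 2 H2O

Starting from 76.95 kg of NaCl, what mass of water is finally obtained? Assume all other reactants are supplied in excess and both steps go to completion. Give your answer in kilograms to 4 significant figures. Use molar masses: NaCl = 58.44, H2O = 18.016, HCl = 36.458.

76.95 kg = 76950 g.
n(NaCl) = 76950 / 58.44 = 1316.7 mol.
Step 1 gives a 2:2 ratio of NaCl to HCl, so n(HCl) = 1316.7 mol.
In step 2 the HCl:H2O ratio is 4:2, so n(H2O) = 658.37 mol.
Mass of H2O = 658.37 × 18.016 = 11861 g = 11.86 kg.

11.86 kg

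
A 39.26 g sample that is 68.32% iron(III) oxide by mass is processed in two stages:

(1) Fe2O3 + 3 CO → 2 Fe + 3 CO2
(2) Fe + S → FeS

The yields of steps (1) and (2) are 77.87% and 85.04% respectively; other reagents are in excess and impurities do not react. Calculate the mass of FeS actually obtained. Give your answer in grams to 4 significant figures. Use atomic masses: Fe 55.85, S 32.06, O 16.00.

19.55 g

Pure Fe2O3 = 39.26 × 0.6832 = 26.822 g.
M(Fe2O3) = 2(55.85) + 3(16.00) = 159.70 g/mol.
M(FeS) = 55.85 + 32.06 = 87.91 g/mol.
n(Fe2O3) = 26.822 / 159.70 = 0.16796 mol.
Step 1 (Fe2O3:Fe = 1:2): theoretical n(Fe) = 0.33591 mol; at 77.87% yield, n(Fe) = 0.26157 mol.
Step 2 (Fe:FeS = 1:1): theoretical n(FeS) = 0.26157 mol, so theoretical mass = 0.26157 × 87.91 = 22.995 g.
At 85.04% yield, actual mass of FeS = 22.995 × 0.8504 = 19.555 g.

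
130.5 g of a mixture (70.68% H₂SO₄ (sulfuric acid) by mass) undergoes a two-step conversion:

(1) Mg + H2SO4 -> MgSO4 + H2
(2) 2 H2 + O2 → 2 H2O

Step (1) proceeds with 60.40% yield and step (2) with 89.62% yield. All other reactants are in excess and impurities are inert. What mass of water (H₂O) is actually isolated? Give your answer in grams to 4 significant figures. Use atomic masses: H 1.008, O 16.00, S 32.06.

9.172 g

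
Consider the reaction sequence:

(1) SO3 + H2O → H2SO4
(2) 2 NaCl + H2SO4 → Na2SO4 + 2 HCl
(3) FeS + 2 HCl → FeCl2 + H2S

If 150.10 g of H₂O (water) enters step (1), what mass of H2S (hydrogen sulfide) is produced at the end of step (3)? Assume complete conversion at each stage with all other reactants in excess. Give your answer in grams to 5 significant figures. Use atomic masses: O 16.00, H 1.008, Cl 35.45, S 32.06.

M(H2O) = 2(1.008) + 16.00 = 18.016 g/mol.
M(H2S) = 2(1.008) + 32.06 = 34.076 g/mol.
n(H2O) = 150.10 / 18.016 = 8.33148 mol.
Reaction (1): H2O→H2SO4 ratio 1:1 ⇒ n(H2SO4) = 8.33148 mol.
Reaction (2): H2SO4→HCl ratio 1:2 ⇒ n(HCl) = 16.6630 mol.
Reaction (3): HCl→H2S ratio 2:1 ⇒ n(H2S) = 8.33148 mol.
Mass of H2S = 8.33148 × 34.076 = 283.904 g.

283.90 g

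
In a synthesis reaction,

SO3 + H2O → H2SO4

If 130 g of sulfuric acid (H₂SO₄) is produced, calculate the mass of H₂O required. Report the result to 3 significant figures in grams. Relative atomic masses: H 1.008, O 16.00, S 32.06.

M(H2SO4) = 2(1.008) + 32.06 + 4(16.00) = 98.076 g/mol.
M(H2O) = 2(1.008) + 16.00 = 18.016 g/mol.
n(H2SO4) = 130.0 g / 98.076 g/mol = 1.326 mol.
From the equation the H2SO4:H2O mole ratio is 1:1, so n(H2O) = 1.326 × 1/1 = 1.326 mol.
Mass of H2O = 1.326 mol × 18.016 g/mol = 23.88 g.

23.9 g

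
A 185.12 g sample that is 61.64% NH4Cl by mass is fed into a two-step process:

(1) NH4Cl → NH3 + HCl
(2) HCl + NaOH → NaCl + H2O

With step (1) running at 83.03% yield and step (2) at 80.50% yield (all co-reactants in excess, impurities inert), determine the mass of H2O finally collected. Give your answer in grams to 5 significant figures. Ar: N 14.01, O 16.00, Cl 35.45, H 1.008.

Pure NH4Cl = 185.12 × 0.6164 = 114.108 g.
M(NH4Cl) = 14.01 + 4(1.008) + 35.45 = 53.492 g/mol.
M(H2O) = 2(1.008) + 16.00 = 18.016 g/mol.
n(NH4Cl) = 114.108 / 53.492 = 2.13318 mol.
Step 1 (NH4Cl:HCl = 1:1): theoretical n(HCl) = 2.13318 mol; at 83.03% yield, n(HCl) = 1.77118 mol.
Step 2 (HCl:H2O = 1:1): theoretical n(H2O) = 1.77118 mol, so theoretical mass = 1.77118 × 18.016 = 31.9095 g.
At 80.50% yield, actual mass of H2O = 31.9095 × 0.8050 = 25.6872 g.

25.687 g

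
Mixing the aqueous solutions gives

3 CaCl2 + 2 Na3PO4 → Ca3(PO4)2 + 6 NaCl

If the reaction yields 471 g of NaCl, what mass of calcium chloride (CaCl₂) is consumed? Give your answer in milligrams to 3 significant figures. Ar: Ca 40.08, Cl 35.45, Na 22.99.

447000 mg

M(NaCl) = 22.99 + 35.45 = 58.44 g/mol.
M(CaCl2) = 40.08 + 2(35.45) = 110.98 g/mol.
n(NaCl) = 471.0 g / 58.44 g/mol = 8.060 mol.
From the equation the NaCl:CaCl2 mole ratio is 6:3, so n(CaCl2) = 8.060 × 3/6 = 4.030 mol.
Mass of CaCl2 = 4.030 mol × 110.98 g/mol = 447.2 g.
Converting to mg: 447.2 g = 447000 mg.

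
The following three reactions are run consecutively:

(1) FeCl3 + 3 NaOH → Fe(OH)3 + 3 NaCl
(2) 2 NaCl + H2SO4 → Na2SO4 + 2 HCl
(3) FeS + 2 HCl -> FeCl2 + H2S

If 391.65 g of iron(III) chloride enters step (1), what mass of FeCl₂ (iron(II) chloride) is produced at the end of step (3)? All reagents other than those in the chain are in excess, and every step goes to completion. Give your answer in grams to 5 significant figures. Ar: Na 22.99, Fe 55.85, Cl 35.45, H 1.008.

M(FeCl3) = 55.85 + 3(35.45) = 162.20 g/mol.
M(FeCl2) = 55.85 + 2(35.45) = 126.75 g/mol.
n(FeCl3) = 391.65 / 162.20 = 2.41461 mol.
Reaction (1): FeCl3→NaCl ratio 1:3 ⇒ n(NaCl) = 7.24383 mol.
Reaction (2): NaCl→HCl ratio 2:2 ⇒ n(HCl) = 7.24383 mol.
Reaction (3): HCl→FeCl2 ratio 2:1 ⇒ n(FeCl2) = 3.62192 mol.
Mass of FeCl2 = 3.62192 × 126.75 = 459.078 g.

459.08 g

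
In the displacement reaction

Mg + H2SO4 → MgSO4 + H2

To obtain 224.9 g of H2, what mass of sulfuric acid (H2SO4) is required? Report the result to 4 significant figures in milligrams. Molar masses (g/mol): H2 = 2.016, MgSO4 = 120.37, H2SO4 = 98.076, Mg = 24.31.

10940000 mg

n(H2) = 224.90 g / 2.016 g/mol = 111.56 mol.
From the equation the H2:H2SO4 mole ratio is 1:1, so n(H2SO4) = 111.56 × 1/1 = 111.56 mol.
Mass of H2SO4 = 111.56 mol × 98.076 g/mol = 10941 g.
Converting to mg: 10941 g = 10940000 mg.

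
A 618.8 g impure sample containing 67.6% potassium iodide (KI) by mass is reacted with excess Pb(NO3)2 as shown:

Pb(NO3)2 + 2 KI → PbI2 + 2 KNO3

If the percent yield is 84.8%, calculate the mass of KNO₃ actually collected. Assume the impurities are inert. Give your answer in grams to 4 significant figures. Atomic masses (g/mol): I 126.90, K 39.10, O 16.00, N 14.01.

Pure KI available = 618.8 g × 0.676 = 418.31 g.
M(KI) = 39.10 + 126.90 = 166.00 g/mol.
M(KNO3) = 39.10 + 14.01 + 3(16.00) = 101.11 g/mol.
n(KI) = 418.31 g / 166.00 g/mol = 2.5199 mol.
From the equation the KI:KNO3 mole ratio is 2:2, so n(KNO3) = 2.5199 × 2/2 = 2.5199 mol.
Mass of KNO3 = 2.5199 mol × 101.11 g/mol = 254.79 g.
Actual mass collected = 254.79 g × 0.848 = 216.06 g.

216.1 g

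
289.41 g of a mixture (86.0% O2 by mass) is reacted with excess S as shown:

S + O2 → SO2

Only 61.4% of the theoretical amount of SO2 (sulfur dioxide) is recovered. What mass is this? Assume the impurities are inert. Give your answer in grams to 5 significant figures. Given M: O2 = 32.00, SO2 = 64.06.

305.93 g

Pure O2 available = 289.41 g × 0.860 = 248.893 g.
n(O2) = 248.893 g / 32.00 g/mol = 7.77789 mol.
From the equation the O2:SO2 mole ratio is 1:1, so n(SO2) = 7.77789 × 1/1 = 7.77789 mol.
Mass of SO2 = 7.77789 mol × 64.06 g/mol = 498.252 g.
Actual mass collected = 498.252 g × 0.614 = 305.927 g.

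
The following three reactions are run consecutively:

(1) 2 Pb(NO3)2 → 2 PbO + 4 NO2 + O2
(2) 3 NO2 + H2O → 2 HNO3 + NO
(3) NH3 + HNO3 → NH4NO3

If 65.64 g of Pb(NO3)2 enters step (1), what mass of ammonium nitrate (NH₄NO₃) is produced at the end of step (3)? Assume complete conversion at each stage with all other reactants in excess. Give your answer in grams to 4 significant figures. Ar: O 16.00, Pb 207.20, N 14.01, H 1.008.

M(Pb(NO3)2) = 207.20 + 2(14.01) + 6(16.00) = 331.22 g/mol.
M(NH4NO3) = 2(14.01) + 4(1.008) + 3(16.00) = 80.052 g/mol.
n(Pb(NO3)2) = 65.64 / 331.22 = 0.19818 mol.
Reaction (1): Pb(NO3)2→NO2 ratio 2:4 ⇒ n(NO2) = 0.39635 mol.
Reaction (2): NO2→HNO3 ratio 3:2 ⇒ n(HNO3) = 0.26424 mol.
Reaction (3): HNO3→NH4NO3 ratio 1:1 ⇒ n(NH4NO3) = 0.26424 mol.
Mass of NH4NO3 = 0.26424 × 80.052 = 21.153 g.

21.15 g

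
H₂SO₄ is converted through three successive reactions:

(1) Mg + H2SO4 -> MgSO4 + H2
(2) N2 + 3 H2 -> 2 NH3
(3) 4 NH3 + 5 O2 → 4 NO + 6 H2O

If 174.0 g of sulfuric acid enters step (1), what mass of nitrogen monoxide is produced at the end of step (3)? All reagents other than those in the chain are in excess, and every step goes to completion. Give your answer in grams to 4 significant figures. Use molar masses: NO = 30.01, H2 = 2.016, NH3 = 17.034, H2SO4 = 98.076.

n(H2SO4) = 174.0 / 98.076 = 1.7741 mol.
Reaction (1): H2SO4→H2 ratio 1:1 ⇒ n(H2) = 1.7741 mol.
Reaction (2): H2→NH3 ratio 3:2 ⇒ n(NH3) = 1.1828 mol.
Reaction (3): NH3→NO ratio 4:4 ⇒ n(NO) = 1.1828 mol.
Mass of NO = 1.1828 × 30.01 = 35.495 g.

35.49 g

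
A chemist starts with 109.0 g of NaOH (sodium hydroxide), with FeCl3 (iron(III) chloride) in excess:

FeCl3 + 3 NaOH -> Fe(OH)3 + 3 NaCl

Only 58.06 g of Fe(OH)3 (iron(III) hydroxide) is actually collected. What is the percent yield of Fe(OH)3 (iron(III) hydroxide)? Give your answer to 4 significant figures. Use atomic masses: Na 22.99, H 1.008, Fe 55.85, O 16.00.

M(NaOH) = 22.99 + 16.00 + 1.008 = 39.998 g/mol.
M(Fe(OH)3) = 55.85 + 3(16.00) + 3(1.008) = 106.874 g/mol.
n(NaOH) = 109.00 g / 39.998 g/mol = 2.7251 mol.
From the equation the NaOH:Fe(OH)3 mole ratio is 3:1, so n(Fe(OH)3) = 2.7251 × 1/3 = 0.90838 mol.
Mass of Fe(OH)3 = 0.90838 mol × 106.874 g/mol = 97.082 g.
This is the theoretical yield. Percent yield = 58.06 g / 97.082 g × 100% = 59.805%.

59.81 %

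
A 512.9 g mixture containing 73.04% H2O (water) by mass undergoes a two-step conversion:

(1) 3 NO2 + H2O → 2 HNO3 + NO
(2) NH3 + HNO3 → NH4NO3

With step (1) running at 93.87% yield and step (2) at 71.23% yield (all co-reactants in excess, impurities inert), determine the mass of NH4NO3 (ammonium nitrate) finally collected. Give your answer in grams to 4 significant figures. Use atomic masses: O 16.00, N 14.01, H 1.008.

Pure H2O = 512.9 × 0.7304 = 374.62 g.
M(H2O) = 2(1.008) + 16.00 = 18.016 g/mol.
M(NH4NO3) = 2(14.01) + 4(1.008) + 3(16.00) = 80.052 g/mol.
n(H2O) = 374.62 / 18.016 = 20.794 mol.
Step 1 (H2O:HNO3 = 1:2): theoretical n(HNO3) = 41.588 mol; at 93.87% yield, n(HNO3) = 39.038 mol.
Step 2 (HNO3:NH4NO3 = 1:1): theoretical n(NH4NO3) = 39.038 mol, so theoretical mass = 39.038 × 80.052 = 3125.1 g.
At 71.23% yield, actual mass of NH4NO3 = 3125.1 × 0.7123 = 2226.0 g.

2226 g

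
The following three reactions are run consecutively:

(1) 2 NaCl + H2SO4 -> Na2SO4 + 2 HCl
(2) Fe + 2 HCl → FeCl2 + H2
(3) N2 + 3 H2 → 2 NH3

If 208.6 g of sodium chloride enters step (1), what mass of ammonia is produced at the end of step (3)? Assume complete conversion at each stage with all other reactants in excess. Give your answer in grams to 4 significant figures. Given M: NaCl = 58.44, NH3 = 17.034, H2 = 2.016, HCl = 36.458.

20.27 g

n(NaCl) = 208.6 / 58.44 = 3.5695 mol.
Reaction (1): NaCl→HCl ratio 2:2 ⇒ n(HCl) = 3.5695 mol.
Reaction (2): HCl→H2 ratio 2:1 ⇒ n(H2) = 1.7847 mol.
Reaction (3): H2→NH3 ratio 3:2 ⇒ n(NH3) = 1.1898 mol.
Mass of NH3 = 1.1898 × 17.034 = 20.267 g.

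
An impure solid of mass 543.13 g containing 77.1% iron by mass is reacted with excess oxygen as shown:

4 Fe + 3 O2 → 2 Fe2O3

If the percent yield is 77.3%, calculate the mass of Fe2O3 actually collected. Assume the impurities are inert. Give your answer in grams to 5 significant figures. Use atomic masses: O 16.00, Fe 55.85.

462.80 g

Pure Fe available = 543.13 g × 0.771 = 418.753 g.
M(Fe) = 55.85 g/mol.
M(Fe2O3) = 2(55.85) + 3(16.00) = 159.70 g/mol.
n(Fe) = 418.753 g / 55.85 g/mol = 7.49782 mol.
From the equation the Fe:Fe2O3 mole ratio is 4:2, so n(Fe2O3) = 7.49782 × 2/4 = 3.74891 mol.
Mass of Fe2O3 = 3.74891 mol × 159.70 g/mol = 598.701 g.
Actual mass collected = 598.701 g × 0.773 = 462.796 g.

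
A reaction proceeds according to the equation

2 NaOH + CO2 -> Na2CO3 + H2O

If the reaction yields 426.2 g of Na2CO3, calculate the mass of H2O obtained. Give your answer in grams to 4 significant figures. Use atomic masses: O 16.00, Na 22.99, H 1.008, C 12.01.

72.44 g

M(Na2CO3) = 2(22.99) + 12.01 + 3(16.00) = 105.99 g/mol.
M(H2O) = 2(1.008) + 16.00 = 18.016 g/mol.
n(Na2CO3) = 426.20 g / 105.99 g/mol = 4.0211 mol.
From the equation the Na2CO3:H2O mole ratio is 1:1, so n(H2O) = 4.0211 × 1/1 = 4.0211 mol.
Mass of H2O = 4.0211 mol × 18.016 g/mol = 72.445 g.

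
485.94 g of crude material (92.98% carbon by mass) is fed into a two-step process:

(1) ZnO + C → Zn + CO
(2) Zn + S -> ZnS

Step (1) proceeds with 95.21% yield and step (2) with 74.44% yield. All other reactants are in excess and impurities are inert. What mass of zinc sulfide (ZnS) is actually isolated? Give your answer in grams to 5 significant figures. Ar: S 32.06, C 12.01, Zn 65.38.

2598.1 g

Pure C = 485.94 × 0.9298 = 451.827 g.
M(C) = 12.01 g/mol.
M(ZnS) = 65.38 + 32.06 = 97.44 g/mol.
n(C) = 451.827 / 12.01 = 37.6209 mol.
Step 1 (C:Zn = 1:1): theoretical n(Zn) = 37.6209 mol; at 95.21% yield, n(Zn) = 35.8189 mol.
Step 2 (Zn:ZnS = 1:1): theoretical n(ZnS) = 35.8189 mol, so theoretical mass = 35.8189 × 97.44 = 3490.19 g.
At 74.44% yield, actual mass of ZnS = 3490.19 × 0.7444 = 2598.10 g.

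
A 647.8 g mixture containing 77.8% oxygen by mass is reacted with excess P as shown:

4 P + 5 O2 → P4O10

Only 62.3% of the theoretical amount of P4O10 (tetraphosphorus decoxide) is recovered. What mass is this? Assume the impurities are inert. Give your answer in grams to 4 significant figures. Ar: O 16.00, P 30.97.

Pure O2 available = 647.8 g × 0.778 = 503.99 g.
M(O2) = 2(16.00) = 32.00 g/mol.
M(P4O10) = 4(30.97) + 10(16.00) = 283.88 g/mol.
n(O2) = 503.99 g / 32.00 g/mol = 15.750 mol.
From the equation the O2:P4O10 mole ratio is 5:1, so n(P4O10) = 15.750 × 1/5 = 3.1499 mol.
Mass of P4O10 = 3.1499 mol × 283.88 g/mol = 894.20 g.
Actual mass collected = 894.20 g × 0.623 = 557.09 g.

557.1 g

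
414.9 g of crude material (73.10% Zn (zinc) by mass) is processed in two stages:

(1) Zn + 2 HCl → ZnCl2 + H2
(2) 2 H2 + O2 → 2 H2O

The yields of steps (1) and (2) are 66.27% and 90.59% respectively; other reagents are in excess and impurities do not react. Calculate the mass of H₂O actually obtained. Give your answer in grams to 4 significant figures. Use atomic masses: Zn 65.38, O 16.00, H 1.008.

50.17 g

Pure Zn = 414.9 × 0.7310 = 303.29 g.
M(Zn) = 65.38 g/mol.
M(H2O) = 2(1.008) + 16.00 = 18.016 g/mol.
n(Zn) = 303.29 / 65.38 = 4.6389 mol.
Step 1 (Zn:H2 = 1:1): theoretical n(H2) = 4.6389 mol; at 66.27% yield, n(H2) = 3.0742 mol.
Step 2 (H2:H2O = 2:2): theoretical n(H2O) = 3.0742 mol, so theoretical mass = 3.0742 × 18.016 = 55.385 g.
At 90.59% yield, actual mass of H2O = 55.385 × 0.9059 = 50.173 g.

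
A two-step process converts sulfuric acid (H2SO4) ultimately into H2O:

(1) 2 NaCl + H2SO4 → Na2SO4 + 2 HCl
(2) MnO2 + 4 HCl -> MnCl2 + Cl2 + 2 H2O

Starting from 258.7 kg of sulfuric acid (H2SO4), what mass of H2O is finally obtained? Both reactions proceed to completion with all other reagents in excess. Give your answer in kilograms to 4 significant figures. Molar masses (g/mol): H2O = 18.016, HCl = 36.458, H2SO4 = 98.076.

258.7 kg = 258700 g.
n(H2SO4) = 258700 / 98.076 = 2637.8 mol.
Step 1 gives a 1:2 ratio of H2SO4 to HCl, so n(HCl) = 5275.5 mol.
In step 2 the HCl:H2O ratio is 4:2, so n(H2O) = 2637.8 mol.
Mass of H2O = 2637.8 × 18.016 = 47522 g = 47.52 kg.

47.52 kg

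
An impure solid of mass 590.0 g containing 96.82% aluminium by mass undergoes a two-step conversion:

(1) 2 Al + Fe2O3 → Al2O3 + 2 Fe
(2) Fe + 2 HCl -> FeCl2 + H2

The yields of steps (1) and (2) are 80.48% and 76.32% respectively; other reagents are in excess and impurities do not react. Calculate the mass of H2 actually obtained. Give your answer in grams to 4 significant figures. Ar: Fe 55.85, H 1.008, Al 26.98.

26.22 g

Pure Al = 590.0 × 0.9682 = 571.24 g.
M(Al) = 26.98 g/mol.
M(H2) = 2(1.008) = 2.016 g/mol.
n(Al) = 571.24 / 26.98 = 21.173 mol.
Step 1 (Al:Fe = 2:2): theoretical n(Fe) = 21.173 mol; at 80.48% yield, n(Fe) = 17.040 mol.
Step 2 (Fe:H2 = 1:1): theoretical n(H2) = 17.040 mol, so theoretical mass = 17.040 × 2.016 = 34.352 g.
At 76.32% yield, actual mass of H2 = 34.352 × 0.7632 = 26.218 g.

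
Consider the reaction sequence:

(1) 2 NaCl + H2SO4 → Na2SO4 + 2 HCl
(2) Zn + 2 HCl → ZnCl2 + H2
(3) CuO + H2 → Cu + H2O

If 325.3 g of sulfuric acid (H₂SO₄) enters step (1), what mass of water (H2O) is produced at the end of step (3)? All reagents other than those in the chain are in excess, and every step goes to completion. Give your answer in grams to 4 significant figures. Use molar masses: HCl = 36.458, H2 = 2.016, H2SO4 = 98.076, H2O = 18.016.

59.76 g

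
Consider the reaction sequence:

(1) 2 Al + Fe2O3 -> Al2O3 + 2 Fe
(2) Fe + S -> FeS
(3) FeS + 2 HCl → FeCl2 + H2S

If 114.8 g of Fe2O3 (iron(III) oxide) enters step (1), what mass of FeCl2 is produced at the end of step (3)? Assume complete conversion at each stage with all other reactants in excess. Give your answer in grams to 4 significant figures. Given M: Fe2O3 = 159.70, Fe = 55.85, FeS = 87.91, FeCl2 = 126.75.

n(Fe2O3) = 114.8 / 159.70 = 0.71885 mol.
Reaction (1): Fe2O3→Fe ratio 1:2 ⇒ n(Fe) = 1.4377 mol.
Reaction (2): Fe→FeS ratio 1:1 ⇒ n(FeS) = 1.4377 mol.
Reaction (3): FeS→FeCl2 ratio 1:1 ⇒ n(FeCl2) = 1.4377 mol.
Mass of FeCl2 = 1.4377 × 126.75 = 182.23 g.

182.2 g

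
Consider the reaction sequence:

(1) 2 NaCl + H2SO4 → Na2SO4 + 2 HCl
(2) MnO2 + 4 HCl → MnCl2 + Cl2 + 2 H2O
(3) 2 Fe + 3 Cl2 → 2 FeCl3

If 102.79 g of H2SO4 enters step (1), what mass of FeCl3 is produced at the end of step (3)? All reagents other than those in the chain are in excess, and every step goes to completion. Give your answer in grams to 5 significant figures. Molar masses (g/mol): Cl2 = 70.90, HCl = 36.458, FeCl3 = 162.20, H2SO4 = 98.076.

56.665 g

n(H2SO4) = 102.79 / 98.076 = 1.04806 mol.
Reaction (1): H2SO4→HCl ratio 1:2 ⇒ n(HCl) = 2.09613 mol.
Reaction (2): HCl→Cl2 ratio 4:1 ⇒ n(Cl2) = 0.524032 mol.
Reaction (3): Cl2→FeCl3 ratio 3:2 ⇒ n(FeCl3) = 0.349355 mol.
Mass of FeCl3 = 0.349355 × 162.20 = 56.6654 g.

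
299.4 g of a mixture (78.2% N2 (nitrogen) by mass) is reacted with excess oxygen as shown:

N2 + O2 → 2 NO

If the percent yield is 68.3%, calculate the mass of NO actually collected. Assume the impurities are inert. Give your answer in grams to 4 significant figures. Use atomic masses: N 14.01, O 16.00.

Pure N2 available = 299.4 g × 0.782 = 234.13 g.
M(N2) = 2(14.01) = 28.02 g/mol.
M(NO) = 14.01 + 16.00 = 30.01 g/mol.
n(N2) = 234.13 g / 28.02 g/mol = 8.3558 mol.
From the equation the N2:NO mole ratio is 1:2, so n(NO) = 8.3558 × 2/1 = 16.712 mol.
Mass of NO = 16.712 mol × 30.01 g/mol = 501.52 g.
Actual mass collected = 501.52 g × 0.683 = 342.54 g.

342.5 g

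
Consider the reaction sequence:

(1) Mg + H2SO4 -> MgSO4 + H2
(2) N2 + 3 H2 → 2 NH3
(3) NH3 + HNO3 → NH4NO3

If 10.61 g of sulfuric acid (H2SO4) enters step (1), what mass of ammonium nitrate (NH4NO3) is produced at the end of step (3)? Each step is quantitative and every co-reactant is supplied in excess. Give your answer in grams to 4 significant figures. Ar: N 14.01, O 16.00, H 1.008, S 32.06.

M(H2SO4) = 2(1.008) + 32.06 + 4(16.00) = 98.076 g/mol.
M(NH4NO3) = 2(14.01) + 4(1.008) + 3(16.00) = 80.052 g/mol.
n(H2SO4) = 10.61 / 98.076 = 0.10818 mol.
Reaction (1): H2SO4→H2 ratio 1:1 ⇒ n(H2) = 0.10818 mol.
Reaction (2): H2→NH3 ratio 3:2 ⇒ n(NH3) = 0.072121 mol.
Reaction (3): NH3→NH4NO3 ratio 1:1 ⇒ n(NH4NO3) = 0.072121 mol.
Mass of NH4NO3 = 0.072121 × 80.052 = 5.7734 g.

5.773 g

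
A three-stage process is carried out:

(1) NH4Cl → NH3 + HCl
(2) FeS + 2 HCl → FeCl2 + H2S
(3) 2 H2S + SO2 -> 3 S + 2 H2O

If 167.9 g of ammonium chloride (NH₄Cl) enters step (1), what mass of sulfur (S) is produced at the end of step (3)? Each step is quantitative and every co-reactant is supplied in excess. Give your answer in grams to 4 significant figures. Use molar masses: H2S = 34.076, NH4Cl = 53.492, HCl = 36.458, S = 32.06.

75.47 g

n(NH4Cl) = 167.9 / 53.492 = 3.1388 mol.
Reaction (1): NH4Cl→HCl ratio 1:1 ⇒ n(HCl) = 3.1388 mol.
Reaction (2): HCl→H2S ratio 2:1 ⇒ n(H2S) = 1.5694 mol.
Reaction (3): H2S→S ratio 2:3 ⇒ n(S) = 2.3541 mol.
Mass of S = 2.3541 × 32.06 = 75.472 g.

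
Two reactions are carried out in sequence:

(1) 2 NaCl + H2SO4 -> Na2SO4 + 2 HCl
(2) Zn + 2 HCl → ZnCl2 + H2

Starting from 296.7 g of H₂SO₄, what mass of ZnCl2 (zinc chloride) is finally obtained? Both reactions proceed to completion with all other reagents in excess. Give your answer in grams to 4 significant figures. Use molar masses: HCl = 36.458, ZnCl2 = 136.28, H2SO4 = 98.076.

412.3 g

n(H2SO4) = 296.70 / 98.076 = 3.0252 mol.
Step 1 gives a 1:2 ratio of H2SO4 to HCl, so n(HCl) = 6.0504 mol.
In step 2 the HCl:ZnCl2 ratio is 2:1, so n(ZnCl2) = 3.0252 mol.
Mass of ZnCl2 = 3.0252 × 136.28 = 412.27 g.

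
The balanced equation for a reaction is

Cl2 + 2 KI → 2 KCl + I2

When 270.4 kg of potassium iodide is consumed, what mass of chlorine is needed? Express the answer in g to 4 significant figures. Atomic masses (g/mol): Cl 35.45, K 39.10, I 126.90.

57750 g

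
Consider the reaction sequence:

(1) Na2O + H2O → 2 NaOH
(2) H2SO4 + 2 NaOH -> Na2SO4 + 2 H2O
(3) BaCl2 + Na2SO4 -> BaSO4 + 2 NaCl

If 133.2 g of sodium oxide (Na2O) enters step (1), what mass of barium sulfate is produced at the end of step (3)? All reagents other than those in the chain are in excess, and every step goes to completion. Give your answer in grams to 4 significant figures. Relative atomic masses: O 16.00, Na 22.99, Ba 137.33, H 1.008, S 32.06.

M(Na2O) = 2(22.99) + 16.00 = 61.98 g/mol.
M(BaSO4) = 137.33 + 32.06 + 4(16.00) = 233.39 g/mol.
n(Na2O) = 133.2 / 61.98 = 2.1491 mol.
Reaction (1): Na2O→NaOH ratio 1:2 ⇒ n(NaOH) = 4.2982 mol.
Reaction (2): NaOH→Na2SO4 ratio 2:1 ⇒ n(Na2SO4) = 2.1491 mol.
Reaction (3): Na2SO4→BaSO4 ratio 1:1 ⇒ n(BaSO4) = 2.1491 mol.
Mass of BaSO4 = 2.1491 × 233.39 = 501.57 g.

501.6 g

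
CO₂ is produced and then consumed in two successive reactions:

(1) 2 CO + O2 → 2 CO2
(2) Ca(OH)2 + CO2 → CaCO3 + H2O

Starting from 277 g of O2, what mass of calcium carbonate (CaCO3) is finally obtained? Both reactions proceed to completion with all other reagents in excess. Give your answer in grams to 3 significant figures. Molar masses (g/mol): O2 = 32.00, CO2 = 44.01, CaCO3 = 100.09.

n(O2) = 277.0 / 32.00 = 8.656 mol.
Step 1 gives a 1:2 ratio of O2 to CO2, so n(CO2) = 17.31 mol.
In step 2 the CO2:CaCO3 ratio is 1:1, so n(CaCO3) = 17.31 mol.
Mass of CaCO3 = 17.31 × 100.09 = 1733 g.

1730 g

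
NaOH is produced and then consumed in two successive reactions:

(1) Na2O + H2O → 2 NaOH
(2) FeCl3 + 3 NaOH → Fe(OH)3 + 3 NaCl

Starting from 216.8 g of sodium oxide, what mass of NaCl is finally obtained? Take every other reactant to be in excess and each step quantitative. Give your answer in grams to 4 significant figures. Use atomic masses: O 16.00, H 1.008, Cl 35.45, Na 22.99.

M(Na2O) = 2(22.99) + 16.00 = 61.98 g/mol.
M(NaCl) = 22.99 + 35.45 = 58.44 g/mol.
n(Na2O) = 216.80 / 61.98 = 3.4979 mol.
Step 1 gives a 1:2 ratio of Na2O to NaOH, so n(NaOH) = 6.9958 mol.
In step 2 the NaOH:NaCl ratio is 3:3, so n(NaCl) = 6.9958 mol.
Mass of NaCl = 6.9958 × 58.44 = 408.83 g.

408.8 g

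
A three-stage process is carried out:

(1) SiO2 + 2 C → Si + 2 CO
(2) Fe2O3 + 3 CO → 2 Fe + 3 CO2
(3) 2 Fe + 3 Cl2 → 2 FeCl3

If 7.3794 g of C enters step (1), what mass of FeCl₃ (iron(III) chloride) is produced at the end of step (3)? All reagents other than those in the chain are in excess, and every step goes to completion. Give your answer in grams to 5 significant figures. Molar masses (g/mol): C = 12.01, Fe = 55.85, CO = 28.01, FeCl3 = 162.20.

n(C) = 7.3794 / 12.01 = 0.614438 mol.
Reaction (1): C→CO ratio 2:2 ⇒ n(CO) = 0.614438 mol.
Reaction (2): CO→Fe ratio 3:2 ⇒ n(Fe) = 0.409625 mol.
Reaction (3): Fe→FeCl3 ratio 2:2 ⇒ n(FeCl3) = 0.409625 mol.
Mass of FeCl3 = 0.409625 × 162.20 = 66.4412 g.

66.441 g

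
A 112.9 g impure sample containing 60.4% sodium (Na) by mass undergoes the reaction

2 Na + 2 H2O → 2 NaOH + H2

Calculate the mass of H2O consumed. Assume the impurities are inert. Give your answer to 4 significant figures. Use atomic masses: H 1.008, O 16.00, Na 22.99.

Mass of pure Na = 112.9 g × 0.604 = 68.192 g.
M(Na) = 22.99 g/mol.
M(H2O) = 2(1.008) + 16.00 = 18.016 g/mol.
n(Na) = 68.192 g / 22.99 g/mol = 2.9661 mol.
From the equation the Na:H2O mole ratio is 2:2, so n(H2O) = 2.9661 × 2/2 = 2.9661 mol.
Mass of H2O = 2.9661 mol × 18.016 g/mol = 53.438 g.

53.44 g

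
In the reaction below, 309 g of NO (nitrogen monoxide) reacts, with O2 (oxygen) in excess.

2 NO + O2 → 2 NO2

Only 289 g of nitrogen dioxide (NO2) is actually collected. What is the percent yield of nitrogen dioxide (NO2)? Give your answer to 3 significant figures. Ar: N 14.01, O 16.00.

61.0 %

M(NO) = 14.01 + 16.00 = 30.01 g/mol.
M(NO2) = 14.01 + 2(16.00) = 46.01 g/mol.
n(NO) = 309.0 g / 30.01 g/mol = 10.30 mol.
From the equation the NO:NO2 mole ratio is 2:2, so n(NO2) = 10.30 × 2/2 = 10.30 mol.
Mass of NO2 = 10.30 mol × 46.01 g/mol = 473.7 g.
This is the theoretical yield. Percent yield = 289 g / 473.7 g × 100% = 61.00%.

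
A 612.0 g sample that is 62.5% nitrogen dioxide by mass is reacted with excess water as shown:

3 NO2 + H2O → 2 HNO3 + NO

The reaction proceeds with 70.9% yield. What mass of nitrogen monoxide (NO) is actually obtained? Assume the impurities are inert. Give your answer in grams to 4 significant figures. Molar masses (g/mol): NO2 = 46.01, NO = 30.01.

Pure NO2 available = 612.0 g × 0.625 = 382.50 g.
n(NO2) = 382.50 g / 46.01 g/mol = 8.3134 mol.
From the equation the NO2:NO mole ratio is 3:1, so n(NO) = 8.3134 × 1/3 = 2.7711 mol.
Mass of NO = 2.7711 mol × 30.01 g/mol = 83.162 g.
Actual mass collected = 83.162 g × 0.709 = 58.962 g.

58.96 g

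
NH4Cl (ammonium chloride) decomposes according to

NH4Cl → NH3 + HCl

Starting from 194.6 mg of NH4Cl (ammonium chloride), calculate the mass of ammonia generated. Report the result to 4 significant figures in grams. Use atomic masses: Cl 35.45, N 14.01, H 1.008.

0.06197 g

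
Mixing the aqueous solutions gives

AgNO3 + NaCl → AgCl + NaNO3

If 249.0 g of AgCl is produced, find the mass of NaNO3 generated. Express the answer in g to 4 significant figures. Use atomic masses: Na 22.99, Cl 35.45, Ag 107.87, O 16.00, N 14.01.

147.7 g

M(AgCl) = 107.87 + 35.45 = 143.32 g/mol.
M(NaNO3) = 22.99 + 14.01 + 3(16.00) = 85.00 g/mol.
n(AgCl) = 249.00 g / 143.32 g/mol = 1.7374 mol.
From the equation the AgCl:NaNO3 mole ratio is 1:1, so n(NaNO3) = 1.7374 × 1/1 = 1.7374 mol.
Mass of NaNO3 = 1.7374 mol × 85.00 g/mol = 147.68 g.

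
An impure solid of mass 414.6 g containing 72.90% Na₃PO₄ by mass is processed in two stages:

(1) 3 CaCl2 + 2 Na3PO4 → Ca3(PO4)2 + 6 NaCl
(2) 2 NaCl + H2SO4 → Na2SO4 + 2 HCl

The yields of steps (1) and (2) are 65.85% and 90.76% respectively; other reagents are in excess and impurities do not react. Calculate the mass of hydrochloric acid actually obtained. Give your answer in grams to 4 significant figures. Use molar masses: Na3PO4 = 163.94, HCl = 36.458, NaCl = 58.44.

Pure Na3PO4 = 414.6 × 0.7290 = 302.24 g.
n(Na3PO4) = 302.24 / 163.94 = 1.8436 mol.
Step 1 (Na3PO4:NaCl = 2:6): theoretical n(NaCl) = 5.5309 mol; at 65.85% yield, n(NaCl) = 3.6421 mol.
Step 2 (NaCl:HCl = 2:2): theoretical n(HCl) = 3.6421 mol, so theoretical mass = 3.6421 × 36.458 = 132.78 g.
At 90.76% yield, actual mass of HCl = 132.78 × 0.9076 = 120.51 g.

120.5 g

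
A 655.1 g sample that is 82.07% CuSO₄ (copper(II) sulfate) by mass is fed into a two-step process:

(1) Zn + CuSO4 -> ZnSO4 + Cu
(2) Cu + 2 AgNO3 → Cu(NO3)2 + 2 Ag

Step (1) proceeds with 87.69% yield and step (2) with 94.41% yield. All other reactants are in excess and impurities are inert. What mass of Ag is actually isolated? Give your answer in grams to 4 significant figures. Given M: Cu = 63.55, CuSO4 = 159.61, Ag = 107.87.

Pure CuSO4 = 655.1 × 0.8207 = 537.64 g.
n(CuSO4) = 537.64 / 159.61 = 3.3685 mol.
Step 1 (CuSO4:Cu = 1:1): theoretical n(Cu) = 3.3685 mol; at 87.69% yield, n(Cu) = 2.9538 mol.
Step 2 (Cu:Ag = 1:2): theoretical n(Ag) = 5.9076 mol, so theoretical mass = 5.9076 × 107.87 = 637.25 g.
At 94.41% yield, actual mass of Ag = 637.25 × 0.9441 = 601.63 g.

601.6 g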